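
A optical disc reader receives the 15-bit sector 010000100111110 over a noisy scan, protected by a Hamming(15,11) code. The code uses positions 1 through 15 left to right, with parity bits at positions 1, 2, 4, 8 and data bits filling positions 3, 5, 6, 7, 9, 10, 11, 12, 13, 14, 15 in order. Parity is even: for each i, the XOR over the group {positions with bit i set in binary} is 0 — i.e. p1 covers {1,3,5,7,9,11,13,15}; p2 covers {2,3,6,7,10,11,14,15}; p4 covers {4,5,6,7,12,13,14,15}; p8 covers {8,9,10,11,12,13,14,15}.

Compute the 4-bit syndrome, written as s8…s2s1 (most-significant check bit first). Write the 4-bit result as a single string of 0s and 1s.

s1 (pos 1,3,5,7,9,11,13,15): 0⊕0⊕0⊕1⊕0⊕1⊕1⊕0 = 1
s2 (pos 2,3,6,7,10,11,14,15): 1⊕0⊕0⊕1⊕1⊕1⊕1⊕0 = 1
s4 (pos 4,5,6,7,12,13,14,15): 0⊕0⊕0⊕1⊕1⊕1⊕1⊕0 = 0
s8 (pos 8,9,10,11,12,13,14,15): 0⊕0⊕1⊕1⊕1⊕1⊕1⊕0 = 1
Syndrome s8…s1 = 1011 → error at position 11.

1011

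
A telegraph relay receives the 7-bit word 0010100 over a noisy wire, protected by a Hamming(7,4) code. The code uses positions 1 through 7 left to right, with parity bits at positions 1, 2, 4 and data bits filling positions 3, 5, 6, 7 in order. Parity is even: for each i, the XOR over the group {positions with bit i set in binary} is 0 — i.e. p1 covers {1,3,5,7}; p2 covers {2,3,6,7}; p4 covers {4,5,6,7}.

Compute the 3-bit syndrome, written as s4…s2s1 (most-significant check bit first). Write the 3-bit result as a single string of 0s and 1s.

110

s1 (pos 1,3,5,7): 0⊕1⊕1⊕0 = 0
s2 (pos 2,3,6,7): 0⊕1⊕0⊕0 = 1
s4 (pos 4,5,6,7): 0⊕1⊕0⊕0 = 1
Syndrome s4…s1 = 110 → error at position 6.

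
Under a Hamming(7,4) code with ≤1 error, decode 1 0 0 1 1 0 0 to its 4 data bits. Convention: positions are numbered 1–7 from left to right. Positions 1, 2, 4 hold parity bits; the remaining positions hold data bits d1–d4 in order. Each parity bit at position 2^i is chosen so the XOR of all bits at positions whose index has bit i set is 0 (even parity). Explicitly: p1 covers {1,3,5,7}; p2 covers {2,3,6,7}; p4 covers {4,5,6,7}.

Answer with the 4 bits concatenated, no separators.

0100

s1 (pos 1,3,5,7): 1⊕0⊕1⊕0 = 0
s2 (pos 2,3,6,7): 0⊕0⊕0⊕0 = 0
s4 (pos 4,5,6,7): 1⊕1⊕0⊕0 = 0
Syndrome s4…s1 = 000 → no error.
Read data bits from positions 3,5,6,7: 0100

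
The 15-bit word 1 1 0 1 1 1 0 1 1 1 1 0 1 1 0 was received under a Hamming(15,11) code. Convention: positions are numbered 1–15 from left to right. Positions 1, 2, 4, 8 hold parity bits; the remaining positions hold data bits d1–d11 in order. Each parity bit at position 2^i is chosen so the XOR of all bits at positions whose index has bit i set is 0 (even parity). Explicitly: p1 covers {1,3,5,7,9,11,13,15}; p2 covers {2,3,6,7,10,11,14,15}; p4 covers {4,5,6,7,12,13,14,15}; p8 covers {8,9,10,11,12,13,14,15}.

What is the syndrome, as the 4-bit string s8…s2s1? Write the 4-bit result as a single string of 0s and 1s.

s1 (pos 1,3,5,7,9,11,13,15): 1⊕0⊕1⊕0⊕1⊕1⊕1⊕0 = 1
s2 (pos 2,3,6,7,10,11,14,15): 1⊕0⊕1⊕0⊕1⊕1⊕1⊕0 = 1
s4 (pos 4,5,6,7,12,13,14,15): 1⊕1⊕1⊕0⊕0⊕1⊕1⊕0 = 1
s8 (pos 8,9,10,11,12,13,14,15): 1⊕1⊕1⊕1⊕0⊕1⊕1⊕0 = 0
Syndrome s8…s1 = 0111 → error at position 7.

0111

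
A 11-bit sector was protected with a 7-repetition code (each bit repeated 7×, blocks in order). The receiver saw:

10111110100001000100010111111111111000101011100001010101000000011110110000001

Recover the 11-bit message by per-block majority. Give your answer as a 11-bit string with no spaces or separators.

10011001010

Block 1 (1011111): 6 ones → 1
Block 2 (0100001): 2 ones → 0
Block 3 (0001000): 1 one → 0
Block 4 (1011111): 6 ones → 1
Block 5 (1111111): 7 ones → 1
Block 6 (0001010): 2 ones → 0
Block 7 (1110000): 3 ones → 0
Block 8 (1010101): 4 ones → 1
Block 9 (0000000): 0 ones → 0
Block 10 (1111011): 6 ones → 1
Block 11 (0000001): 1 one → 0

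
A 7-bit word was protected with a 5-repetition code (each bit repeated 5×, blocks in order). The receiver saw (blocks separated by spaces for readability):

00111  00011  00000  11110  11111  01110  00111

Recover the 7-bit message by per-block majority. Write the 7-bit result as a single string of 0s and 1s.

Block 1 (00111): 3 ones → 1
Block 2 (00011): 2 ones → 0
Block 3 (00000): 0 ones → 0
Block 4 (11110): 4 ones → 1
Block 5 (11111): 5 ones → 1
Block 6 (01110): 3 ones → 1
Block 7 (00111): 3 ones → 1

1001111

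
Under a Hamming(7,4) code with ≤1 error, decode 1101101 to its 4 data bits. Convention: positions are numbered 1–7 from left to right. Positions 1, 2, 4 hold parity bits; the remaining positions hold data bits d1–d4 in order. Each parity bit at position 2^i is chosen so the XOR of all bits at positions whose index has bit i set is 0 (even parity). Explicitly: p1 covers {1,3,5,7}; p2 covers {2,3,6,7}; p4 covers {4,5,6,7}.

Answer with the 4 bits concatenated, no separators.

s1 (pos 1,3,5,7): 1⊕0⊕1⊕1 = 1
s2 (pos 2,3,6,7): 1⊕0⊕0⊕1 = 0
s4 (pos 4,5,6,7): 1⊕1⊕0⊕1 = 1
Syndrome s4…s1 = 101 → error at position 5.
Flip position 5: 1101101 → 1101001
Read data bits from positions 3,5,6,7: 0001

0001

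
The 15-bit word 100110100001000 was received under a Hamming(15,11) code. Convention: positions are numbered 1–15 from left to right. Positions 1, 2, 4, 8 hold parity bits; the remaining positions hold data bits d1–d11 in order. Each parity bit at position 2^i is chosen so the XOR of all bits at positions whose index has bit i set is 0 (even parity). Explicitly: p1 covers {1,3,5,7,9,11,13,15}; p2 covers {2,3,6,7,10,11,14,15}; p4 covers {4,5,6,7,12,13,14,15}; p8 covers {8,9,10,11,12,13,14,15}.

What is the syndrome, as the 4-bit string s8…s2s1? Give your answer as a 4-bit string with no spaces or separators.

1011

s1 (pos 1,3,5,7,9,11,13,15): 1⊕0⊕1⊕1⊕0⊕0⊕0⊕0 = 1
s2 (pos 2,3,6,7,10,11,14,15): 0⊕0⊕0⊕1⊕0⊕0⊕0⊕0 = 1
s4 (pos 4,5,6,7,12,13,14,15): 1⊕1⊕0⊕1⊕1⊕0⊕0⊕0 = 0
s8 (pos 8,9,10,11,12,13,14,15): 0⊕0⊕0⊕0⊕1⊕0⊕0⊕0 = 1
Syndrome s8…s1 = 1011 → error at position 11.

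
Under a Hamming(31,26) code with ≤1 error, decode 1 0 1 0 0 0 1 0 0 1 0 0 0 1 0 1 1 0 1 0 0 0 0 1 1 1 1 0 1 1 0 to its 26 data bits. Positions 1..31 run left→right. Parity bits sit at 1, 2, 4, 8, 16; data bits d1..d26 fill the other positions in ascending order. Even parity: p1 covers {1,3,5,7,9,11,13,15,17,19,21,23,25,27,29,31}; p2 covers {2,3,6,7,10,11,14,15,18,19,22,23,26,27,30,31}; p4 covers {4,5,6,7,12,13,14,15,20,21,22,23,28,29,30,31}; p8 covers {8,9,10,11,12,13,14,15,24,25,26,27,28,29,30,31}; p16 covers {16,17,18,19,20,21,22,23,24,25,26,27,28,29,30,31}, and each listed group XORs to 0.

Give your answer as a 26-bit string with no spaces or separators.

s1 (pos 1,3,5,7,9,11,13,15,17,19,21,23,25,27,29,31): 1⊕1⊕0⊕1⊕0⊕0⊕0⊕0⊕1⊕1⊕0⊕0⊕1⊕1⊕1⊕0 = 0
s2 (pos 2,3,6,7,10,11,14,15,18,19,22,23,26,27,30,31): 0⊕1⊕0⊕1⊕1⊕0⊕1⊕0⊕0⊕1⊕0⊕0⊕1⊕1⊕1⊕0 = 0
s4 (pos 4,5,6,7,12,13,14,15,20,21,22,23,28,29,30,31): 0⊕0⊕0⊕1⊕0⊕0⊕1⊕0⊕0⊕0⊕0⊕0⊕0⊕1⊕1⊕0 = 0
s8 (pos 8,9,10,11,12,13,14,15,24,25,26,27,28,29,30,31): 0⊕0⊕1⊕0⊕0⊕0⊕1⊕0⊕1⊕1⊕1⊕1⊕0⊕1⊕1⊕0 = 0
s16 (pos 16,17,18,19,20,21,22,23,24,25,26,27,28,29,30,31): 1⊕1⊕0⊕1⊕0⊕0⊕0⊕0⊕1⊕1⊕1⊕1⊕0⊕1⊕1⊕0 = 1
Syndrome s16…s1 = 10000 → error at position 16.
Flip position 16: 1010001001000101101000011110110 → 1010001001000100101000011110110
Read data bits from positions 3,5,6,7,9,10,11,12,13,14,15,17,18,19,20,21,22,23,24,25,26,27,28,29,30,31: 10010100010101000011110110

10010100010101000011110110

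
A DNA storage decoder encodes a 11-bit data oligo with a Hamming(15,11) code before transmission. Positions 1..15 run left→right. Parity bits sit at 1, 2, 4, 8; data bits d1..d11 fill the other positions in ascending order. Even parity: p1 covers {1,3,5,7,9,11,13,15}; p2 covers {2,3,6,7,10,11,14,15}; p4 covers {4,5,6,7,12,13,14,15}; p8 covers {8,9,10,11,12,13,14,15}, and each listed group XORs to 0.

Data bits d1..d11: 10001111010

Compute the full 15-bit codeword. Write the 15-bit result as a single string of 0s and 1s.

101000011111010

Place data at non-parity positions: p1 p2 1 p4 0 0 0 p8 1 1 1 1 0 1 0
p1 (pos 1,3,5,7,9,11,13,15): XOR of data positions = 1⊕0⊕0⊕1⊕1⊕0⊕0 = 1
p2 (pos 2,3,6,7,10,11,14,15): XOR of data positions = 1⊕0⊕0⊕1⊕1⊕1⊕0 = 0
p4 (pos 4,5,6,7,12,13,14,15): XOR of data positions = 0⊕0⊕0⊕1⊕0⊕1⊕0 = 0
p8 (pos 8,9,10,11,12,13,14,15): XOR of data positions = 1⊕1⊕1⊕1⊕0⊕1⊕0 = 1
Codeword: 101000011111010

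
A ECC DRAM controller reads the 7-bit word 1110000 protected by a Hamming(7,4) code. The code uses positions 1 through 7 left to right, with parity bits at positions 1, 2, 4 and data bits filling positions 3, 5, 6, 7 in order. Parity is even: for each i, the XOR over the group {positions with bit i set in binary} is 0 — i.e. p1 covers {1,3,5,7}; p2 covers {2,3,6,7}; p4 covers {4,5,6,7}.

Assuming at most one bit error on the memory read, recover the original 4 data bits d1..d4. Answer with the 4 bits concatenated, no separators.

s1 (pos 1,3,5,7): 1⊕1⊕0⊕0 = 0
s2 (pos 2,3,6,7): 1⊕1⊕0⊕0 = 0
s4 (pos 4,5,6,7): 0⊕0⊕0⊕0 = 0
Syndrome s4…s1 = 000 → no error.
Read data bits from positions 3,5,6,7: 1000

1000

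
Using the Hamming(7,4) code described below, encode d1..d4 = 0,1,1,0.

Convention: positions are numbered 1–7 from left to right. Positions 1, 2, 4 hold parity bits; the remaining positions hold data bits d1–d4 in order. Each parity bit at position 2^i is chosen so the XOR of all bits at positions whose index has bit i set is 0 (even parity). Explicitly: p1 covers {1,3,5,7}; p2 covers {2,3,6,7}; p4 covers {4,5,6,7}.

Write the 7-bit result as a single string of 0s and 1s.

1100110

Place data at non-parity positions: p1 p2 0 p4 1 1 0
p1 (pos 1,3,5,7): XOR of data positions = 0⊕1⊕0 = 1
p2 (pos 2,3,6,7): XOR of data positions = 0⊕1⊕0 = 1
p4 (pos 4,5,6,7): XOR of data positions = 1⊕1⊕0 = 0
Codeword: 1100110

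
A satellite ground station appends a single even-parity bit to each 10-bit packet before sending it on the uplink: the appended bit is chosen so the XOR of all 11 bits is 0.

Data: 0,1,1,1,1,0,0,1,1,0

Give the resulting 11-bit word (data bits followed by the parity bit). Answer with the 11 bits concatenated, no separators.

XOR of the 10 data bits: 0⊕1⊕1⊕1⊕1⊕0⊕0⊕1⊕1⊕0 = 0
Parity bit = 0 (so all 11 bits XOR to 0).

01111001100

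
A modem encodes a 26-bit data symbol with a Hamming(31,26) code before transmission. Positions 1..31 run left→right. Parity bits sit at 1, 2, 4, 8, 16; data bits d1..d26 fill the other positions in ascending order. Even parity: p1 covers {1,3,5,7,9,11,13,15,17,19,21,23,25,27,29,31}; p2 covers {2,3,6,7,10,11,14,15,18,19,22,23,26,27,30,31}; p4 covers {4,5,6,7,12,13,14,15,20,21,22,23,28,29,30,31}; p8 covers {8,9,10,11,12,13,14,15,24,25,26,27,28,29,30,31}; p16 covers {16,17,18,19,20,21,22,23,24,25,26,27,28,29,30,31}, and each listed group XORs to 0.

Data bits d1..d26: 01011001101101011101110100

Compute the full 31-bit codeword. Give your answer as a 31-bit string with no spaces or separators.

0101101010011011101011101110100

Place data at non-parity positions: p1 p2 0 p4 1 0 1 p8 1 0 0 1 1 0 1 p16 1 0 1 0 1 1 1 0 1 1 1 0 1 0 0
p1 (pos 1,3,5,7,9,11,13,15,17,19,21,23,25,27,29,31): XOR of data positions = 0⊕1⊕1⊕1⊕0⊕1⊕1⊕1⊕1⊕1⊕1⊕1⊕1⊕1⊕0 = 0
p2 (pos 2,3,6,7,10,11,14,15,18,19,22,23,26,27,30,31): XOR of data positions = 0⊕0⊕1⊕0⊕0⊕0⊕1⊕0⊕1⊕1⊕1⊕1⊕1⊕0⊕0 = 1
p4 (pos 4,5,6,7,12,13,14,15,20,21,22,23,28,29,30,31): XOR of data positions = 1⊕0⊕1⊕1⊕1⊕0⊕1⊕0⊕1⊕1⊕1⊕0⊕1⊕0⊕0 = 1
p8 (pos 8,9,10,11,12,13,14,15,24,25,26,27,28,29,30,31): XOR of data positions = 1⊕0⊕0⊕1⊕1⊕0⊕1⊕0⊕1⊕1⊕1⊕0⊕1⊕0⊕0 = 0
p16 (pos 16,17,18,19,20,21,22,23,24,25,26,27,28,29,30,31): XOR of data positions = 1⊕0⊕1⊕0⊕1⊕1⊕1⊕0⊕1⊕1⊕1⊕0⊕1⊕0⊕0 = 1
Codeword: 0101101010011011101011101110100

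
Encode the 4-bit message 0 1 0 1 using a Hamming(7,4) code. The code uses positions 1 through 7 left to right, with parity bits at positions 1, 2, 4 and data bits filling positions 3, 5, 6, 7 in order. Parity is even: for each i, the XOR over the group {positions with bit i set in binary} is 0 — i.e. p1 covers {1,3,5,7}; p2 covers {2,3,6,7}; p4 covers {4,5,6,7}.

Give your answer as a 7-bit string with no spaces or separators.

0100101

Place data at non-parity positions: p1 p2 0 p4 1 0 1
p1 (pos 1,3,5,7): XOR of data positions = 0⊕1⊕1 = 0
p2 (pos 2,3,6,7): XOR of data positions = 0⊕0⊕1 = 1
p4 (pos 4,5,6,7): XOR of data positions = 1⊕0⊕1 = 0
Codeword: 0100101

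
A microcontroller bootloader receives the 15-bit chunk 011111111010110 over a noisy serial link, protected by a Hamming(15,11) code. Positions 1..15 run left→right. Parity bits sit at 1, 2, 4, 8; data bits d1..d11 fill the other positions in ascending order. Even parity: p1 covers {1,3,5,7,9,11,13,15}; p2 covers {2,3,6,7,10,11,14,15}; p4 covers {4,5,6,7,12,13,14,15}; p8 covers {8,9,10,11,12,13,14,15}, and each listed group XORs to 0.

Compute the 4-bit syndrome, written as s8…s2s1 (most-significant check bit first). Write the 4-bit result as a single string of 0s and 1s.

1000

s1 (pos 1,3,5,7,9,11,13,15): 0⊕1⊕1⊕1⊕1⊕1⊕1⊕0 = 0
s2 (pos 2,3,6,7,10,11,14,15): 1⊕1⊕1⊕1⊕0⊕1⊕1⊕0 = 0
s4 (pos 4,5,6,7,12,13,14,15): 1⊕1⊕1⊕1⊕0⊕1⊕1⊕0 = 0
s8 (pos 8,9,10,11,12,13,14,15): 1⊕1⊕0⊕1⊕0⊕1⊕1⊕0 = 1
Syndrome s8…s1 = 1000 → error at position 8.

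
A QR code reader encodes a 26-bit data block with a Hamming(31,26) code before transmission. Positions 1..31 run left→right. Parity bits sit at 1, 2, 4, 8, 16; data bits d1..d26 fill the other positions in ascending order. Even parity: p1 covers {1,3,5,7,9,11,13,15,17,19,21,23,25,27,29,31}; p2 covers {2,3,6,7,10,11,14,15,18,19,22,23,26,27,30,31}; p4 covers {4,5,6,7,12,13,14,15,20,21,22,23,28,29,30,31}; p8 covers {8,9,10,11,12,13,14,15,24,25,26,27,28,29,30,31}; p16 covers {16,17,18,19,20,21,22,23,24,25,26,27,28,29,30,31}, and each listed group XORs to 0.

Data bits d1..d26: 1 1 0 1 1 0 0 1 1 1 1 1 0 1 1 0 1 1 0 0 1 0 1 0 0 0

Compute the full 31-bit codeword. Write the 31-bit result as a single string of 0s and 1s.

1010101110011111101101100101000

Place data at non-parity positions: p1 p2 1 p4 1 0 1 p8 1 0 0 1 1 1 1 p16 1 0 1 1 0 1 1 0 0 1 0 1 0 0 0
p1 (pos 1,3,5,7,9,11,13,15,17,19,21,23,25,27,29,31): XOR of data positions = 1⊕1⊕1⊕1⊕0⊕1⊕1⊕1⊕1⊕0⊕1⊕0⊕0⊕0⊕0 = 1
p2 (pos 2,3,6,7,10,11,14,15,18,19,22,23,26,27,30,31): XOR of data positions = 1⊕0⊕1⊕0⊕0⊕1⊕1⊕0⊕1⊕1⊕1⊕1⊕0⊕0⊕0 = 0
p4 (pos 4,5,6,7,12,13,14,15,20,21,22,23,28,29,30,31): XOR of data positions = 1⊕0⊕1⊕1⊕1⊕1⊕1⊕1⊕0⊕1⊕1⊕1⊕0⊕0⊕0 = 0
p8 (pos 8,9,10,11,12,13,14,15,24,25,26,27,28,29,30,31): XOR of data positions = 1⊕0⊕0⊕1⊕1⊕1⊕1⊕0⊕0⊕1⊕0⊕1⊕0⊕0⊕0 = 1
p16 (pos 16,17,18,19,20,21,22,23,24,25,26,27,28,29,30,31): XOR of data positions = 1⊕0⊕1⊕1⊕0⊕1⊕1⊕0⊕0⊕1⊕0⊕1⊕0⊕0⊕0 = 1
Codeword: 1010101110011111101101100101000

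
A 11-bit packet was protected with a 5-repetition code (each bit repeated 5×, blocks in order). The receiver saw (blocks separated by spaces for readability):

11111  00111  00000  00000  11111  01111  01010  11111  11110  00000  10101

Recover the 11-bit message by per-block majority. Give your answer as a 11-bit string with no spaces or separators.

11001101101

Block 1 (11111): 5 ones → 1
Block 2 (00111): 3 ones → 1
Block 3 (00000): 0 ones → 0
Block 4 (00000): 0 ones → 0
Block 5 (11111): 5 ones → 1
Block 6 (01111): 4 ones → 1
Block 7 (01010): 2 ones → 0
Block 8 (11111): 5 ones → 1
Block 9 (11110): 4 ones → 1
Block 10 (00000): 0 ones → 0
Block 11 (10101): 3 ones → 1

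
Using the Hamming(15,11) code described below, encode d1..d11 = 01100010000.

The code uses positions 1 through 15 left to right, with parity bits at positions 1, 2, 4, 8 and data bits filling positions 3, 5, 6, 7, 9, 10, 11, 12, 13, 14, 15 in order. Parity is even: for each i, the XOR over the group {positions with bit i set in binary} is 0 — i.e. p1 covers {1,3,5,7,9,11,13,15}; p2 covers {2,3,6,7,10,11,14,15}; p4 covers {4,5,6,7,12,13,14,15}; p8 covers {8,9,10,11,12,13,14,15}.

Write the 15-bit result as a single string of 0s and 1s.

Place data at non-parity positions: p1 p2 0 p4 1 1 0 p8 0 0 1 0 0 0 0
p1 (pos 1,3,5,7,9,11,13,15): XOR of data positions = 0⊕1⊕0⊕0⊕1⊕0⊕0 = 0
p2 (pos 2,3,6,7,10,11,14,15): XOR of data positions = 0⊕1⊕0⊕0⊕1⊕0⊕0 = 0
p4 (pos 4,5,6,7,12,13,14,15): XOR of data positions = 1⊕1⊕0⊕0⊕0⊕0⊕0 = 0
p8 (pos 8,9,10,11,12,13,14,15): XOR of data positions = 0⊕0⊕1⊕0⊕0⊕0⊕0 = 1
Codeword: 000011010010000

000011010010000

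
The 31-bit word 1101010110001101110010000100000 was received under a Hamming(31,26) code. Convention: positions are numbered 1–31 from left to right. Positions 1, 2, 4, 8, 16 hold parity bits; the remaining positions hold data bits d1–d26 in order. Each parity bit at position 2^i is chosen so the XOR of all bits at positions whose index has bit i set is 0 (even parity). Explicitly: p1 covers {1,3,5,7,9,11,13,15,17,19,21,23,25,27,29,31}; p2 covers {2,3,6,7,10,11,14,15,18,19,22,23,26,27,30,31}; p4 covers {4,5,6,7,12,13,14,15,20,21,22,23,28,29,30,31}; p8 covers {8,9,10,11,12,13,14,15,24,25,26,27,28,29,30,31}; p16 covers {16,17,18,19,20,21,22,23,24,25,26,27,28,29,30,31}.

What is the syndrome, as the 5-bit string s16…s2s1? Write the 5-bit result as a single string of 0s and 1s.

s1 (pos 1,3,5,7,9,11,13,15,17,19,21,23,25,27,29,31): 1⊕0⊕0⊕0⊕1⊕0⊕1⊕0⊕1⊕0⊕1⊕0⊕0⊕0⊕0⊕0 = 1
s2 (pos 2,3,6,7,10,11,14,15,18,19,22,23,26,27,30,31): 1⊕0⊕1⊕0⊕0⊕0⊕1⊕0⊕1⊕0⊕0⊕0⊕1⊕0⊕0⊕0 = 1
s4 (pos 4,5,6,7,12,13,14,15,20,21,22,23,28,29,30,31): 1⊕0⊕1⊕0⊕0⊕1⊕1⊕0⊕0⊕1⊕0⊕0⊕0⊕0⊕0⊕0 = 1
s8 (pos 8,9,10,11,12,13,14,15,24,25,26,27,28,29,30,31): 1⊕1⊕0⊕0⊕0⊕1⊕1⊕0⊕0⊕0⊕1⊕0⊕0⊕0⊕0⊕0 = 1
s16 (pos 16,17,18,19,20,21,22,23,24,25,26,27,28,29,30,31): 1⊕1⊕1⊕0⊕0⊕1⊕0⊕0⊕0⊕0⊕1⊕0⊕0⊕0⊕0⊕0 = 1
Syndrome s16…s1 = 11111 → error at position 31.

11111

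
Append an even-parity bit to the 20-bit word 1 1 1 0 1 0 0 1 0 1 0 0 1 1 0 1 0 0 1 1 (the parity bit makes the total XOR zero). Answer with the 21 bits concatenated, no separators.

XOR of the 20 data bits: 1⊕1⊕1⊕0⊕1⊕0⊕0⊕1⊕0⊕1⊕0⊕0⊕1⊕1⊕0⊕1⊕0⊕0⊕1⊕1 = 1
Parity bit = 1 (so all 21 bits XOR to 0).

111010010100110100111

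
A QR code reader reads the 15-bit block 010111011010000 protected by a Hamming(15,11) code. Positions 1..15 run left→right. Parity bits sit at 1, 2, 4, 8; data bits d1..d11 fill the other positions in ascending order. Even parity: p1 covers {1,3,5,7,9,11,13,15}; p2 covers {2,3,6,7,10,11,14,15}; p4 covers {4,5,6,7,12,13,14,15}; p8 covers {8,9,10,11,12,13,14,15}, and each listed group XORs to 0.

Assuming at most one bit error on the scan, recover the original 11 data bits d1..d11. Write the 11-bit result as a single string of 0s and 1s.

s1 (pos 1,3,5,7,9,11,13,15): 0⊕0⊕1⊕0⊕1⊕1⊕0⊕0 = 1
s2 (pos 2,3,6,7,10,11,14,15): 1⊕0⊕1⊕0⊕0⊕1⊕0⊕0 = 1
s4 (pos 4,5,6,7,12,13,14,15): 1⊕1⊕1⊕0⊕0⊕0⊕0⊕0 = 1
s8 (pos 8,9,10,11,12,13,14,15): 1⊕1⊕0⊕1⊕0⊕0⊕0⊕0 = 1
Syndrome s8…s1 = 1111 → error at position 15.
Flip position 15: 010111011010000 → 010111011010001
Read data bits from positions 3,5,6,7,9,10,11,12,13,14,15: 01101010001

01101010001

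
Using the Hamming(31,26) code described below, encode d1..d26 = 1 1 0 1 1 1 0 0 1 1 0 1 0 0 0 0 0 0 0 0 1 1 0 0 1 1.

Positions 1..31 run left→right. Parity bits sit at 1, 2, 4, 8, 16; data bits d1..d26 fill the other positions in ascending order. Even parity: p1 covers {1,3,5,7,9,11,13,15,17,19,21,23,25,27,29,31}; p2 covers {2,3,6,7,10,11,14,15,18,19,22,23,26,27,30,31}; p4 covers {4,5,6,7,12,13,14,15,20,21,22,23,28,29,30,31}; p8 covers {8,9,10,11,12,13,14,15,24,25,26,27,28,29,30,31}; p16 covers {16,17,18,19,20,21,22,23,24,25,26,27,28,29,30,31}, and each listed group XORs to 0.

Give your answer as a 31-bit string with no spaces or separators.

Place data at non-parity positions: p1 p2 1 p4 1 0 1 p8 1 1 0 0 1 1 0 p16 1 0 0 0 0 0 0 0 0 1 1 0 0 1 1
p1 (pos 1,3,5,7,9,11,13,15,17,19,21,23,25,27,29,31): XOR of data positions = 1⊕1⊕1⊕1⊕0⊕1⊕0⊕1⊕0⊕0⊕0⊕0⊕1⊕0⊕1 = 0
p2 (pos 2,3,6,7,10,11,14,15,18,19,22,23,26,27,30,31): XOR of data positions = 1⊕0⊕1⊕1⊕0⊕1⊕0⊕0⊕0⊕0⊕0⊕1⊕1⊕1⊕1 = 0
p4 (pos 4,5,6,7,12,13,14,15,20,21,22,23,28,29,30,31): XOR of data positions = 1⊕0⊕1⊕0⊕1⊕1⊕0⊕0⊕0⊕0⊕0⊕0⊕0⊕1⊕1 = 0
p8 (pos 8,9,10,11,12,13,14,15,24,25,26,27,28,29,30,31): XOR of data positions = 1⊕1⊕0⊕0⊕1⊕1⊕0⊕0⊕0⊕1⊕1⊕0⊕0⊕1⊕1 = 0
p16 (pos 16,17,18,19,20,21,22,23,24,25,26,27,28,29,30,31): XOR of data positions = 1⊕0⊕0⊕0⊕0⊕0⊕0⊕0⊕0⊕1⊕1⊕0⊕0⊕1⊕1 = 1
Codeword: 0010101011001101100000000110011

0010101011001101100000000110011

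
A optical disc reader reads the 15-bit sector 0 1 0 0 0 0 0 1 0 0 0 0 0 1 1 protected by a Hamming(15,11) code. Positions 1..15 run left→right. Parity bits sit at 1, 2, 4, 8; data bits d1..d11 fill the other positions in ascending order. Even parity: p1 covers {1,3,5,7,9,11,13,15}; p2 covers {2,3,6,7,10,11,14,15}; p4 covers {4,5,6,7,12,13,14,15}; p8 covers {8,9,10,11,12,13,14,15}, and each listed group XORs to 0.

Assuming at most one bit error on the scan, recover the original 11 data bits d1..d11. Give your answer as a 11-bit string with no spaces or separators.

00000010011

s1 (pos 1,3,5,7,9,11,13,15): 0⊕0⊕0⊕0⊕0⊕0⊕0⊕1 = 1
s2 (pos 2,3,6,7,10,11,14,15): 1⊕0⊕0⊕0⊕0⊕0⊕1⊕1 = 1
s4 (pos 4,5,6,7,12,13,14,15): 0⊕0⊕0⊕0⊕0⊕0⊕1⊕1 = 0
s8 (pos 8,9,10,11,12,13,14,15): 1⊕0⊕0⊕0⊕0⊕0⊕1⊕1 = 1
Syndrome s8…s1 = 1011 → error at position 11.
Flip position 11: 010000010000011 → 010000010010011
Read data bits from positions 3,5,6,7,9,10,11,12,13,14,15: 00000010011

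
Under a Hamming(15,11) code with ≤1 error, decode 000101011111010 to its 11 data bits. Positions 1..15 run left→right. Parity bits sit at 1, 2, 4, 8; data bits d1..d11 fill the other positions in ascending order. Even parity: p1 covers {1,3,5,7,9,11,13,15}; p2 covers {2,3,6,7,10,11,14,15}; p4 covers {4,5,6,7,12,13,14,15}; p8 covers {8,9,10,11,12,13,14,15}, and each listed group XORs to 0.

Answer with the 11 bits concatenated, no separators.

s1 (pos 1,3,5,7,9,11,13,15): 0⊕0⊕0⊕0⊕1⊕1⊕0⊕0 = 0
s2 (pos 2,3,6,7,10,11,14,15): 0⊕0⊕1⊕0⊕1⊕1⊕1⊕0 = 0
s4 (pos 4,5,6,7,12,13,14,15): 1⊕0⊕1⊕0⊕1⊕0⊕1⊕0 = 0
s8 (pos 8,9,10,11,12,13,14,15): 1⊕1⊕1⊕1⊕1⊕0⊕1⊕0 = 0
Syndrome s8…s1 = 0000 → no error.
Read data bits from positions 3,5,6,7,9,10,11,12,13,14,15: 00101111010

00101111010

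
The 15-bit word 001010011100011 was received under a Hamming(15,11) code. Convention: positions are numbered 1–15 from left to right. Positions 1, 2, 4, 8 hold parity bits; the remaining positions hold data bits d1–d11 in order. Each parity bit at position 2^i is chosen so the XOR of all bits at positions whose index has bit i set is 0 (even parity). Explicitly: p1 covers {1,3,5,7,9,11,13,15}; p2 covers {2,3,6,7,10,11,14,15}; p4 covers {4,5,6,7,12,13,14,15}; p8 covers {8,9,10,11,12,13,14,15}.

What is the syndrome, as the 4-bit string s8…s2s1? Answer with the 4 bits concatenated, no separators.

1100

s1 (pos 1,3,5,7,9,11,13,15): 0⊕1⊕1⊕0⊕1⊕0⊕0⊕1 = 0
s2 (pos 2,3,6,7,10,11,14,15): 0⊕1⊕0⊕0⊕1⊕0⊕1⊕1 = 0
s4 (pos 4,5,6,7,12,13,14,15): 0⊕1⊕0⊕0⊕0⊕0⊕1⊕1 = 1
s8 (pos 8,9,10,11,12,13,14,15): 1⊕1⊕1⊕0⊕0⊕0⊕1⊕1 = 1
Syndrome s8…s1 = 1100 → error at position 12.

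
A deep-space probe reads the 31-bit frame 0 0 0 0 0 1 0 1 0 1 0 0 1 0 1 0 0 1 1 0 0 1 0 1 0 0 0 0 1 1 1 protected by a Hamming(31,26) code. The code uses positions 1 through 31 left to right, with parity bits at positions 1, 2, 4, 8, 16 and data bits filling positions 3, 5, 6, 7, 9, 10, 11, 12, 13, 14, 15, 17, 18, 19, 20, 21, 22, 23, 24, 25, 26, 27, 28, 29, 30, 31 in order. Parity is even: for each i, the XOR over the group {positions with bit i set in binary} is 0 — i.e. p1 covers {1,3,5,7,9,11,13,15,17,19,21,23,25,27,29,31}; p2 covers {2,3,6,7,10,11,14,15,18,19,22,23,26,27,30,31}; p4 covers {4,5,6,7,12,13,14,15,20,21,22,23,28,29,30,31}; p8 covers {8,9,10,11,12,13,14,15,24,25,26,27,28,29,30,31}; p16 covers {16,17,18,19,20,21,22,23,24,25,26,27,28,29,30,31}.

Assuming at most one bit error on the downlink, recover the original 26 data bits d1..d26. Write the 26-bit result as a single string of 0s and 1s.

s1 (pos 1,3,5,7,9,11,13,15,17,19,21,23,25,27,29,31): 0⊕0⊕0⊕0⊕0⊕0⊕1⊕1⊕0⊕1⊕0⊕0⊕0⊕0⊕1⊕1 = 1
s2 (pos 2,3,6,7,10,11,14,15,18,19,22,23,26,27,30,31): 0⊕0⊕1⊕0⊕1⊕0⊕0⊕1⊕1⊕1⊕1⊕0⊕0⊕0⊕1⊕1 = 0
s4 (pos 4,5,6,7,12,13,14,15,20,21,22,23,28,29,30,31): 0⊕0⊕1⊕0⊕0⊕1⊕0⊕1⊕0⊕0⊕1⊕0⊕0⊕1⊕1⊕1 = 1
s8 (pos 8,9,10,11,12,13,14,15,24,25,26,27,28,29,30,31): 1⊕0⊕1⊕0⊕0⊕1⊕0⊕1⊕1⊕0⊕0⊕0⊕0⊕1⊕1⊕1 = 0
s16 (pos 16,17,18,19,20,21,22,23,24,25,26,27,28,29,30,31): 0⊕0⊕1⊕1⊕0⊕0⊕1⊕0⊕1⊕0⊕0⊕0⊕0⊕1⊕1⊕1 = 1
Syndrome s16…s1 = 10101 → error at position 21.
Flip position 21: 0000010101001010011001010000111 → 0000010101001010011011010000111
Read data bits from positions 3,5,6,7,9,10,11,12,13,14,15,17,18,19,20,21,22,23,24,25,26,27,28,29,30,31: 00100100101011011010000111

00100100101011011010000111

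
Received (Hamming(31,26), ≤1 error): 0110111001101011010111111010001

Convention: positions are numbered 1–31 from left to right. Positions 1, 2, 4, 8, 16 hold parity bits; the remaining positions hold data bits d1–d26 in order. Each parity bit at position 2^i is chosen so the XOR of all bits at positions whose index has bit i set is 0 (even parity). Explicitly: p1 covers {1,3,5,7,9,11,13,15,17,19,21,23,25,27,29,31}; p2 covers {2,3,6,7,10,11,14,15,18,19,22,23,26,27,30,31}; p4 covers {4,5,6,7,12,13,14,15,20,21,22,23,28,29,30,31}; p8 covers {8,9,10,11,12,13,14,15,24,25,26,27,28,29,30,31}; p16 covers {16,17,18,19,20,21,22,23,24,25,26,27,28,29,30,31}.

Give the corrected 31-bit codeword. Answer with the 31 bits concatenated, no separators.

1110111001101011010111111010001

s1 (pos 1,3,5,7,9,11,13,15,17,19,21,23,25,27,29,31): 0⊕1⊕1⊕1⊕0⊕1⊕1⊕1⊕0⊕0⊕1⊕1⊕1⊕1⊕0⊕1 = 1
s2 (pos 2,3,6,7,10,11,14,15,18,19,22,23,26,27,30,31): 1⊕1⊕1⊕1⊕1⊕1⊕0⊕1⊕1⊕0⊕1⊕1⊕0⊕1⊕0⊕1 = 0
s4 (pos 4,5,6,7,12,13,14,15,20,21,22,23,28,29,30,31): 0⊕1⊕1⊕1⊕0⊕1⊕0⊕1⊕1⊕1⊕1⊕1⊕0⊕0⊕0⊕1 = 0
s8 (pos 8,9,10,11,12,13,14,15,24,25,26,27,28,29,30,31): 0⊕0⊕1⊕1⊕0⊕1⊕0⊕1⊕1⊕1⊕0⊕1⊕0⊕0⊕0⊕1 = 0
s16 (pos 16,17,18,19,20,21,22,23,24,25,26,27,28,29,30,31): 1⊕0⊕1⊕0⊕1⊕1⊕1⊕1⊕1⊕1⊕0⊕1⊕0⊕0⊕0⊕1 = 0
Syndrome s16…s1 = 00001 → error at position 1.
Flip position 1: 0110111001101011010111111010001 → 1110111001101011010111111010001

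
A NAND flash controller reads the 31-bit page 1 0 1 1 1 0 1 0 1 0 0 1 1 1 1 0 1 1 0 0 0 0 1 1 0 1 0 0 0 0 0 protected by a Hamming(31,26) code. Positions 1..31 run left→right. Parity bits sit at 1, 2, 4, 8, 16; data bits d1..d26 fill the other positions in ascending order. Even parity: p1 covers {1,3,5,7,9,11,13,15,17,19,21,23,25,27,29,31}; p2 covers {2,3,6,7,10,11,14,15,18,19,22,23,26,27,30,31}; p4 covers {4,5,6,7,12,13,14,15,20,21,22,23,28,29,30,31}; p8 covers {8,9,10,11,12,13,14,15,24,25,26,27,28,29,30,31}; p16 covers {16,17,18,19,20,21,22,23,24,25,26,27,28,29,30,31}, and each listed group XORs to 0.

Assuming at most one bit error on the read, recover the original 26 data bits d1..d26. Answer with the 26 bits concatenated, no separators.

11011001111110000110110000

s1 (pos 1,3,5,7,9,11,13,15,17,19,21,23,25,27,29,31): 1⊕1⊕1⊕1⊕1⊕0⊕1⊕1⊕1⊕0⊕0⊕1⊕0⊕0⊕0⊕0 = 1
s2 (pos 2,3,6,7,10,11,14,15,18,19,22,23,26,27,30,31): 0⊕1⊕0⊕1⊕0⊕0⊕1⊕1⊕1⊕0⊕0⊕1⊕1⊕0⊕0⊕0 = 1
s4 (pos 4,5,6,7,12,13,14,15,20,21,22,23,28,29,30,31): 1⊕1⊕0⊕1⊕1⊕1⊕1⊕1⊕0⊕0⊕0⊕1⊕0⊕0⊕0⊕0 = 0
s8 (pos 8,9,10,11,12,13,14,15,24,25,26,27,28,29,30,31): 0⊕1⊕0⊕0⊕1⊕1⊕1⊕1⊕1⊕0⊕1⊕0⊕0⊕0⊕0⊕0 = 1
s16 (pos 16,17,18,19,20,21,22,23,24,25,26,27,28,29,30,31): 0⊕1⊕1⊕0⊕0⊕0⊕0⊕1⊕1⊕0⊕1⊕0⊕0⊕0⊕0⊕0 = 1
Syndrome s16…s1 = 11011 → error at position 27.
Flip position 27: 1011101010011110110000110100000 → 1011101010011110110000110110000
Read data bits from positions 3,5,6,7,9,10,11,12,13,14,15,17,18,19,20,21,22,23,24,25,26,27,28,29,30,31: 11011001111110000110110000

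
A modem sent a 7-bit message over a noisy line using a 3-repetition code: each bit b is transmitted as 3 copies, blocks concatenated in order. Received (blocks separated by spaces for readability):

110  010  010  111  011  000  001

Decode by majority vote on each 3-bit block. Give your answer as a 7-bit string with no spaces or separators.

1001100

Block 1 (110): 2 ones → 1
Block 2 (010): 1 one → 0
Block 3 (010): 1 one → 0
Block 4 (111): 3 ones → 1
Block 5 (011): 2 ones → 1
Block 6 (000): 0 ones → 0
Block 7 (001): 1 one → 0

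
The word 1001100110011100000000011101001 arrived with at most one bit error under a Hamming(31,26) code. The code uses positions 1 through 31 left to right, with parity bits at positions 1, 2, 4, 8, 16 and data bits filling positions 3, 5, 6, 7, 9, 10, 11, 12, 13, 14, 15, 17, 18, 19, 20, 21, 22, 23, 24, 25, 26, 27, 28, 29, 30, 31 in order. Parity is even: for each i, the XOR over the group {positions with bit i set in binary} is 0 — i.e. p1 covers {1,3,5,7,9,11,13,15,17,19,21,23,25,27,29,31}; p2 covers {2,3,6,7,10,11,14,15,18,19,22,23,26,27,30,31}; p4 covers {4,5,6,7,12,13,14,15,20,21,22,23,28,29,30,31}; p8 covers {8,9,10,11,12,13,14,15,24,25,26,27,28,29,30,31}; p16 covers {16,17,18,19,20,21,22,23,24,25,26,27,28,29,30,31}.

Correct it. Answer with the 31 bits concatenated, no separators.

s1 (pos 1,3,5,7,9,11,13,15,17,19,21,23,25,27,29,31): 1⊕0⊕1⊕0⊕1⊕0⊕1⊕0⊕0⊕0⊕0⊕0⊕1⊕0⊕0⊕1 = 0
s2 (pos 2,3,6,7,10,11,14,15,18,19,22,23,26,27,30,31): 0⊕0⊕0⊕0⊕0⊕0⊕1⊕0⊕0⊕0⊕0⊕0⊕1⊕0⊕0⊕1 = 1
s4 (pos 4,5,6,7,12,13,14,15,20,21,22,23,28,29,30,31): 1⊕1⊕0⊕0⊕1⊕1⊕1⊕0⊕0⊕0⊕0⊕0⊕1⊕0⊕0⊕1 = 1
s8 (pos 8,9,10,11,12,13,14,15,24,25,26,27,28,29,30,31): 1⊕1⊕0⊕0⊕1⊕1⊕1⊕0⊕1⊕1⊕1⊕0⊕1⊕0⊕0⊕1 = 0
s16 (pos 16,17,18,19,20,21,22,23,24,25,26,27,28,29,30,31): 0⊕0⊕0⊕0⊕0⊕0⊕0⊕0⊕1⊕1⊕1⊕0⊕1⊕0⊕0⊕1 = 1
Syndrome s16…s1 = 10110 → error at position 22.
Flip position 22: 1001100110011100000000011101001 → 1001100110011100000001011101001

1001100110011100000001011101001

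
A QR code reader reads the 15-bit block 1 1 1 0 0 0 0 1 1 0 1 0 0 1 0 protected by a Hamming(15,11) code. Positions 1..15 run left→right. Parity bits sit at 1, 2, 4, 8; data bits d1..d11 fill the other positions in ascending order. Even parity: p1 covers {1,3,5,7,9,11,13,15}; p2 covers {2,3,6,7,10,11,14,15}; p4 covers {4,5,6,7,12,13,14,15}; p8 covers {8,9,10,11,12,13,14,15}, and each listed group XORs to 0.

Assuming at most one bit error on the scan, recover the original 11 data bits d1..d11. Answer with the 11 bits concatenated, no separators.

10001010010

s1 (pos 1,3,5,7,9,11,13,15): 1⊕1⊕0⊕0⊕1⊕1⊕0⊕0 = 0
s2 (pos 2,3,6,7,10,11,14,15): 1⊕1⊕0⊕0⊕0⊕1⊕1⊕0 = 0
s4 (pos 4,5,6,7,12,13,14,15): 0⊕0⊕0⊕0⊕0⊕0⊕1⊕0 = 1
s8 (pos 8,9,10,11,12,13,14,15): 1⊕1⊕0⊕1⊕0⊕0⊕1⊕0 = 0
Syndrome s8…s1 = 0100 → error at position 4.
Flip position 4: 111000011010010 → 111100011010010
Read data bits from positions 3,5,6,7,9,10,11,12,13,14,15: 10001010010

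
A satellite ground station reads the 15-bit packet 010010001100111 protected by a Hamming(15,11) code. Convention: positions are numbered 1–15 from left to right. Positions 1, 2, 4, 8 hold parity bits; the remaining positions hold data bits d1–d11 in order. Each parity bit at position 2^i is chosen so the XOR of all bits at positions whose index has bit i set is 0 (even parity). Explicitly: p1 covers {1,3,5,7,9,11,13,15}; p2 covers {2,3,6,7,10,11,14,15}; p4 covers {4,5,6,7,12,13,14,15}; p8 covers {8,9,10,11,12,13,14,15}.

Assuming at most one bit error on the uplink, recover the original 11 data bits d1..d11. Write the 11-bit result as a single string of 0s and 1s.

s1 (pos 1,3,5,7,9,11,13,15): 0⊕0⊕1⊕0⊕1⊕0⊕1⊕1 = 0
s2 (pos 2,3,6,7,10,11,14,15): 1⊕0⊕0⊕0⊕1⊕0⊕1⊕1 = 0
s4 (pos 4,5,6,7,12,13,14,15): 0⊕1⊕0⊕0⊕0⊕1⊕1⊕1 = 0
s8 (pos 8,9,10,11,12,13,14,15): 0⊕1⊕1⊕0⊕0⊕1⊕1⊕1 = 1
Syndrome s8…s1 = 1000 → error at position 8.
Flip position 8: 010010001100111 → 010010011100111
Read data bits from positions 3,5,6,7,9,10,11,12,13,14,15: 01001100111

01001100111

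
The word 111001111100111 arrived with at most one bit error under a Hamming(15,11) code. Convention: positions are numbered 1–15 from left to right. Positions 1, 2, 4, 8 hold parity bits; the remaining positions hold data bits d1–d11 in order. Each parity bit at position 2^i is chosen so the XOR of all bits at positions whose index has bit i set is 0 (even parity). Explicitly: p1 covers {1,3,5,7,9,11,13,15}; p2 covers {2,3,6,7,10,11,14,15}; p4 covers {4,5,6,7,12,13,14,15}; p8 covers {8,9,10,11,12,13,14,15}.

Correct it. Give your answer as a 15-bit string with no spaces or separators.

s1 (pos 1,3,5,7,9,11,13,15): 1⊕1⊕0⊕1⊕1⊕0⊕1⊕1 = 0
s2 (pos 2,3,6,7,10,11,14,15): 1⊕1⊕1⊕1⊕1⊕0⊕1⊕1 = 1
s4 (pos 4,5,6,7,12,13,14,15): 0⊕0⊕1⊕1⊕0⊕1⊕1⊕1 = 1
s8 (pos 8,9,10,11,12,13,14,15): 1⊕1⊕1⊕0⊕0⊕1⊕1⊕1 = 0
Syndrome s8…s1 = 0110 → error at position 6.
Flip position 6: 111001111100111 → 111000111100111

111000111100111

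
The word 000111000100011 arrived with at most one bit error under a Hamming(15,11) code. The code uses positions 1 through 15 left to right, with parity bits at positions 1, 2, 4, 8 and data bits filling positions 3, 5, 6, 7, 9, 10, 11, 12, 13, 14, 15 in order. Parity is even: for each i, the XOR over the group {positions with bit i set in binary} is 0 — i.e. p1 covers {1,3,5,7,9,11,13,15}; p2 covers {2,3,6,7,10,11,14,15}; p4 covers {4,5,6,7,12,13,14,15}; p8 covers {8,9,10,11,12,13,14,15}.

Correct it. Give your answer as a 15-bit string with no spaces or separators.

s1 (pos 1,3,5,7,9,11,13,15): 0⊕0⊕1⊕0⊕0⊕0⊕0⊕1 = 0
s2 (pos 2,3,6,7,10,11,14,15): 0⊕0⊕1⊕0⊕1⊕0⊕1⊕1 = 0
s4 (pos 4,5,6,7,12,13,14,15): 1⊕1⊕1⊕0⊕0⊕0⊕1⊕1 = 1
s8 (pos 8,9,10,11,12,13,14,15): 0⊕0⊕1⊕0⊕0⊕0⊕1⊕1 = 1
Syndrome s8…s1 = 1100 → error at position 12.
Flip position 12: 000111000100011 → 000111000101011

000111000101011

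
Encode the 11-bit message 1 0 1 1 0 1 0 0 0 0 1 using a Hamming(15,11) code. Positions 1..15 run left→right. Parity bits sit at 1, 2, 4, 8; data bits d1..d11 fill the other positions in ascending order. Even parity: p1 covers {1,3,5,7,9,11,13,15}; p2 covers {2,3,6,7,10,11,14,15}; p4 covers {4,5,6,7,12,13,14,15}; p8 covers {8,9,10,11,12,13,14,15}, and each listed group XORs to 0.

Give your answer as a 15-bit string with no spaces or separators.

Place data at non-parity positions: p1 p2 1 p4 0 1 1 p8 0 1 0 0 0 0 1
p1 (pos 1,3,5,7,9,11,13,15): XOR of data positions = 1⊕0⊕1⊕0⊕0⊕0⊕1 = 1
p2 (pos 2,3,6,7,10,11,14,15): XOR of data positions = 1⊕1⊕1⊕1⊕0⊕0⊕1 = 1
p4 (pos 4,5,6,7,12,13,14,15): XOR of data positions = 0⊕1⊕1⊕0⊕0⊕0⊕1 = 1
p8 (pos 8,9,10,11,12,13,14,15): XOR of data positions = 0⊕1⊕0⊕0⊕0⊕0⊕1 = 0
Codeword: 111101100100001

111101100100001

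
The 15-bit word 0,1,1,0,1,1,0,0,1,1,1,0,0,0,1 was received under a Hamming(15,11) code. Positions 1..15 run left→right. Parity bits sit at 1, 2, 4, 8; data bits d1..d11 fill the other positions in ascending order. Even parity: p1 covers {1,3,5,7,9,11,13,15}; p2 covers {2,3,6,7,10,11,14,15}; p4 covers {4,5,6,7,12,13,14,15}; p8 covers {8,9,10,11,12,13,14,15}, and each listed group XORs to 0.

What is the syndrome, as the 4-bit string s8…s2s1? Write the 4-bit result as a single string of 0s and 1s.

s1 (pos 1,3,5,7,9,11,13,15): 0⊕1⊕1⊕0⊕1⊕1⊕0⊕1 = 1
s2 (pos 2,3,6,7,10,11,14,15): 1⊕1⊕1⊕0⊕1⊕1⊕0⊕1 = 0
s4 (pos 4,5,6,7,12,13,14,15): 0⊕1⊕1⊕0⊕0⊕0⊕0⊕1 = 1
s8 (pos 8,9,10,11,12,13,14,15): 0⊕1⊕1⊕1⊕0⊕0⊕0⊕1 = 0
Syndrome s8…s1 = 0101 → error at position 5.

0101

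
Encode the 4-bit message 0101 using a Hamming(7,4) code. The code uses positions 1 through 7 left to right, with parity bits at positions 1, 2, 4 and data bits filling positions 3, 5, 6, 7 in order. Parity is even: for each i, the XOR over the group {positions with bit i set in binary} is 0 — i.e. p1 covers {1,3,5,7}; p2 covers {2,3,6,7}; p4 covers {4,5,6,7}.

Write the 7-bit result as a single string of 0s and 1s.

0100101

Place data at non-parity positions: p1 p2 0 p4 1 0 1
p1 (pos 1,3,5,7): XOR of data positions = 0⊕1⊕1 = 0
p2 (pos 2,3,6,7): XOR of data positions = 0⊕0⊕1 = 1
p4 (pos 4,5,6,7): XOR of data positions = 1⊕0⊕1 = 0
Codeword: 0100101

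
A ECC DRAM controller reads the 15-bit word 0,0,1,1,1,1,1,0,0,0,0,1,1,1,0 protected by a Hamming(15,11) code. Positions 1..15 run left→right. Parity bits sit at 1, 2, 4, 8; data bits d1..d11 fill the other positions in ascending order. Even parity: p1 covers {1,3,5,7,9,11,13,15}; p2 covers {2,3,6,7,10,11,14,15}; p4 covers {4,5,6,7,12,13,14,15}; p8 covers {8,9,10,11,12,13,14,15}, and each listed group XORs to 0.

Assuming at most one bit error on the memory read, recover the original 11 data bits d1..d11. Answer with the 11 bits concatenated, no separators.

11110000110

s1 (pos 1,3,5,7,9,11,13,15): 0⊕1⊕1⊕1⊕0⊕0⊕1⊕0 = 0
s2 (pos 2,3,6,7,10,11,14,15): 0⊕1⊕1⊕1⊕0⊕0⊕1⊕0 = 0
s4 (pos 4,5,6,7,12,13,14,15): 1⊕1⊕1⊕1⊕1⊕1⊕1⊕0 = 1
s8 (pos 8,9,10,11,12,13,14,15): 0⊕0⊕0⊕0⊕1⊕1⊕1⊕0 = 1
Syndrome s8…s1 = 1100 → error at position 12.
Flip position 12: 001111100001110 → 001111100000110
Read data bits from positions 3,5,6,7,9,10,11,12,13,14,15: 11110000110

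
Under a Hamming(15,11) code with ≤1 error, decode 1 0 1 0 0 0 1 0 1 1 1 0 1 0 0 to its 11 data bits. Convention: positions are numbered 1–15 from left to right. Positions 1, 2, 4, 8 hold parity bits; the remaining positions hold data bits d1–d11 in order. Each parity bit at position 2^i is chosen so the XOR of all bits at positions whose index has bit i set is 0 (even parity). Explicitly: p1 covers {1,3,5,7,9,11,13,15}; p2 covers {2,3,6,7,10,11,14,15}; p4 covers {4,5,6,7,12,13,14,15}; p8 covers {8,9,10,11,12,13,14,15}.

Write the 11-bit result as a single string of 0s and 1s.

s1 (pos 1,3,5,7,9,11,13,15): 1⊕1⊕0⊕1⊕1⊕1⊕1⊕0 = 0
s2 (pos 2,3,6,7,10,11,14,15): 0⊕1⊕0⊕1⊕1⊕1⊕0⊕0 = 0
s4 (pos 4,5,6,7,12,13,14,15): 0⊕0⊕0⊕1⊕0⊕1⊕0⊕0 = 0
s8 (pos 8,9,10,11,12,13,14,15): 0⊕1⊕1⊕1⊕0⊕1⊕0⊕0 = 0
Syndrome s8…s1 = 0000 → no error.
Read data bits from positions 3,5,6,7,9,10,11,12,13,14,15: 10011110100

10011110100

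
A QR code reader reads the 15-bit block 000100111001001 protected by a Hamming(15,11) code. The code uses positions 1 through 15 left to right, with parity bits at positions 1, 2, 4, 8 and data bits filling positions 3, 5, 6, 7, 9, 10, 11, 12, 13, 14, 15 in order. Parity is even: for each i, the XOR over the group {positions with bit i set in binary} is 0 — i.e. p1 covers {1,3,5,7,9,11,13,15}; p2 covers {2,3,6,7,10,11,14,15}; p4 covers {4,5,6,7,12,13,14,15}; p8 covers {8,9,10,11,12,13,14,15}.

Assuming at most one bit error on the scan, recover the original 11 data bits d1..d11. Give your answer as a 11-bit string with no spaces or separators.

00011001001

s1 (pos 1,3,5,7,9,11,13,15): 0⊕0⊕0⊕1⊕1⊕0⊕0⊕1 = 1
s2 (pos 2,3,6,7,10,11,14,15): 0⊕0⊕0⊕1⊕0⊕0⊕0⊕1 = 0
s4 (pos 4,5,6,7,12,13,14,15): 1⊕0⊕0⊕1⊕1⊕0⊕0⊕1 = 0
s8 (pos 8,9,10,11,12,13,14,15): 1⊕1⊕0⊕0⊕1⊕0⊕0⊕1 = 0
Syndrome s8…s1 = 0001 → error at position 1.
Flip position 1: 000100111001001 → 100100111001001
Read data bits from positions 3,5,6,7,9,10,11,12,13,14,15: 00011001001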